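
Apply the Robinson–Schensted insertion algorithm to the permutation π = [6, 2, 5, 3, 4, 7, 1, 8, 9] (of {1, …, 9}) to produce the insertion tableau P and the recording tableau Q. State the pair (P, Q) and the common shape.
P = [1, 3, 4, 7, 8, 9] / [2] / [5] / [6];  Q = [1, 3, 5, 6, 8, 9] / [2] / [4] / [7];  common shape = (6, 1, 1, 1)

Row-insert the values π_1, π_2, … into P one at a time, bumping the leftmost entry strictly greater than the inserted value down to the next row. The recording tableau Q records, in position (i, j), the step at which that cell was added to P.
  Insert 6 (step 1): P = [6];  Q = [1]
  Insert 2 (step 2): P = [2] / [6];  Q = [1] / [2]
  Insert 5 (step 3): P = [2, 5] / [6];  Q = [1, 3] / [2]
  Insert 3 (step 4): P = [2, 3] / [5] / [6];  Q = [1, 3] / [2] / [4]
  Insert 4 (step 5): P = [2, 3, 4] / [5] / [6];  Q = [1, 3, 5] / [2] / [4]
  Insert 7 (step 6): P = [2, 3, 4, 7] / [5] / [6];  Q = [1, 3, 5, 6] / [2] / [4]
  Insert 1 (step 7): P = [1, 3, 4, 7] / [2] / [5] / [6];  Q = [1, 3, 5, 6] / [2] / [4] / [7]
  Insert 8 (step 8): P = [1, 3, 4, 7, 8] / [2] / [5] / [6];  Q = [1, 3, 5, 6, 8] / [2] / [4] / [7]
  Insert 9 (step 9): P = [1, 3, 4, 7, 8, 9] / [2] / [5] / [6];  Q = [1, 3, 5, 6, 8, 9] / [2] / [4] / [7]
Final shape: (6, 1, 1, 1).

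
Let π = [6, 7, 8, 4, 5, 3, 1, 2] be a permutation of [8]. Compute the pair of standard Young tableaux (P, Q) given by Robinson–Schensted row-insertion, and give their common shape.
P = [1, 2, 8] / [3, 5] / [4, 7] / [6];  Q = [1, 2, 3] / [4, 5] / [6, 8] / [7];  common shape = (3, 2, 2, 1)

Row-insert the values π_1, π_2, … into P one at a time, bumping the leftmost entry strictly greater than the inserted value down to the next row. The recording tableau Q records, in position (i, j), the step at which that cell was added to P.
  Insert 6 (step 1): P = [6];  Q = [1]
  Insert 7 (step 2): P = [6, 7];  Q = [1, 2]
  Insert 8 (step 3): P = [6, 7, 8];  Q = [1, 2, 3]
  Insert 4 (step 4): P = [4, 7, 8] / [6];  Q = [1, 2, 3] / [4]
  Insert 5 (step 5): P = [4, 5, 8] / [6, 7];  Q = [1, 2, 3] / [4, 5]
  Insert 3 (step 6): P = [3, 5, 8] / [4, 7] / [6];  Q = [1, 2, 3] / [4, 5] / [6]
  Insert 1 (step 7): P = [1, 5, 8] / [3, 7] / [4] / [6];  Q = [1, 2, 3] / [4, 5] / [6] / [7]
  Insert 2 (step 8): P = [1, 2, 8] / [3, 5] / [4, 7] / [6];  Q = [1, 2, 3] / [4, 5] / [6, 8] / [7]
Final shape: (3, 2, 2, 1).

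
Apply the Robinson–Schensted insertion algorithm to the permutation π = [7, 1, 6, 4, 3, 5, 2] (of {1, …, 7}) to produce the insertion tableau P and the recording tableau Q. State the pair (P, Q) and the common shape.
P = [1, 2, 5] / [3] / [4] / [6] / [7];  Q = [1, 3, 6] / [2] / [4] / [5] / [7];  common shape = (3, 1, 1, 1, 1)

Row-insert the values π_1, π_2, … into P one at a time, bumping the leftmost entry strictly greater than the inserted value down to the next row. The recording tableau Q records, in position (i, j), the step at which that cell was added to P.
  Insert 7 (step 1): P = [7];  Q = [1]
  Insert 1 (step 2): P = [1] / [7];  Q = [1] / [2]
  Insert 6 (step 3): P = [1, 6] / [7];  Q = [1, 3] / [2]
  Insert 4 (step 4): P = [1, 4] / [6] / [7];  Q = [1, 3] / [2] / [4]
  Insert 3 (step 5): P = [1, 3] / [4] / [6] / [7];  Q = [1, 3] / [2] / [4] / [5]
  Insert 5 (step 6): P = [1, 3, 5] / [4] / [6] / [7];  Q = [1, 3, 6] / [2] / [4] / [5]
  Insert 2 (step 7): P = [1, 2, 5] / [3] / [4] / [6] / [7];  Q = [1, 3, 6] / [2] / [4] / [5] / [7]
Final shape: (3, 1, 1, 1, 1).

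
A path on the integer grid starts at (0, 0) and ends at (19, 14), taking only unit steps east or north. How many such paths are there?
Number of paths = 818809200

A monotone lattice path from (0, 0) to (19, 14) consists of 19 east steps and 14 north steps in some order, so it is determined by which 19 of the 33 steps are east. The count is C(33, 19) = 818809200.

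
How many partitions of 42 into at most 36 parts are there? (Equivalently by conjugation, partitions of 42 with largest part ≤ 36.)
p(42, parts ≤ 36) = 53155

Use the recurrence p(n, m) = p(n, m−1) + p(n−m, m): either the largest part is < m (count p(n, m−1)) or the largest part is exactly m (remove one copy of m, count p(n−m, m)). With p(0, ·) = 1 this gives p(42, parts ≤ 36) = 53155. (By conjugating Young diagrams, this also counts partitions of 42 into at most 36 parts.)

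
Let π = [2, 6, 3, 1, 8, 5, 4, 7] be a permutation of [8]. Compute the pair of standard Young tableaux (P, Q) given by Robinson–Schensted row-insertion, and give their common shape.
P = [1, 3, 4, 7] / [2, 5] / [6, 8];  Q = [1, 2, 5, 8] / [3, 6] / [4, 7];  common shape = (4, 2, 2)

Row-insert the values π_1, π_2, … into P one at a time, bumping the leftmost entry strictly greater than the inserted value down to the next row. The recording tableau Q records, in position (i, j), the step at which that cell was added to P.
  Insert 2 (step 1): P = [2];  Q = [1]
  Insert 6 (step 2): P = [2, 6];  Q = [1, 2]
  Insert 3 (step 3): P = [2, 3] / [6];  Q = [1, 2] / [3]
  Insert 1 (step 4): P = [1, 3] / [2] / [6];  Q = [1, 2] / [3] / [4]
  Insert 8 (step 5): P = [1, 3, 8] / [2] / [6];  Q = [1, 2, 5] / [3] / [4]
  Insert 5 (step 6): P = [1, 3, 5] / [2, 8] / [6];  Q = [1, 2, 5] / [3, 6] / [4]
  Insert 4 (step 7): P = [1, 3, 4] / [2, 5] / [6, 8];  Q = [1, 2, 5] / [3, 6] / [4, 7]
  Insert 7 (step 8): P = [1, 3, 4, 7] / [2, 5] / [6, 8];  Q = [1, 2, 5, 8] / [3, 6] / [4, 7]
Final shape: (4, 2, 2).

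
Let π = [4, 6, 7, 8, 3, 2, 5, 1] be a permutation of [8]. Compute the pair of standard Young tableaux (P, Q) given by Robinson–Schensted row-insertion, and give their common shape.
P = [1, 5, 7, 8] / [2, 6] / [3] / [4];  Q = [1, 2, 3, 4] / [5, 7] / [6] / [8];  common shape = (4, 2, 1, 1)

Row-insert the values π_1, π_2, … into P one at a time, bumping the leftmost entry strictly greater than the inserted value down to the next row. The recording tableau Q records, in position (i, j), the step at which that cell was added to P.
  Insert 4 (step 1): P = [4];  Q = [1]
  Insert 6 (step 2): P = [4, 6];  Q = [1, 2]
  Insert 7 (step 3): P = [4, 6, 7];  Q = [1, 2, 3]
  Insert 8 (step 4): P = [4, 6, 7, 8];  Q = [1, 2, 3, 4]
  Insert 3 (step 5): P = [3, 6, 7, 8] / [4];  Q = [1, 2, 3, 4] / [5]
  Insert 2 (step 6): P = [2, 6, 7, 8] / [3] / [4];  Q = [1, 2, 3, 4] / [5] / [6]
  Insert 5 (step 7): P = [2, 5, 7, 8] / [3, 6] / [4];  Q = [1, 2, 3, 4] / [5, 7] / [6]
  Insert 1 (step 8): P = [1, 5, 7, 8] / [2, 6] / [3] / [4];  Q = [1, 2, 3, 4] / [5, 7] / [6] / [8]
Final shape: (4, 2, 1, 1).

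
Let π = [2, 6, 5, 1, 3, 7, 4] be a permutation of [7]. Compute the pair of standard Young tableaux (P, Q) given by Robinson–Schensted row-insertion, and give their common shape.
P = [1, 3, 4] / [2, 5, 7] / [6];  Q = [1, 2, 6] / [3, 5, 7] / [4];  common shape = (3, 3, 1)

Row-insert the values π_1, π_2, … into P one at a time, bumping the leftmost entry strictly greater than the inserted value down to the next row. The recording tableau Q records, in position (i, j), the step at which that cell was added to P.
  Insert 2 (step 1): P = [2];  Q = [1]
  Insert 6 (step 2): P = [2, 6];  Q = [1, 2]
  Insert 5 (step 3): P = [2, 5] / [6];  Q = [1, 2] / [3]
  Insert 1 (step 4): P = [1, 5] / [2] / [6];  Q = [1, 2] / [3] / [4]
  Insert 3 (step 5): P = [1, 3] / [2, 5] / [6];  Q = [1, 2] / [3, 5] / [4]
  Insert 7 (step 6): P = [1, 3, 7] / [2, 5] / [6];  Q = [1, 2, 6] / [3, 5] / [4]
  Insert 4 (step 7): P = [1, 3, 4] / [2, 5, 7] / [6];  Q = [1, 2, 6] / [3, 5, 7] / [4]
Final shape: (3, 3, 1).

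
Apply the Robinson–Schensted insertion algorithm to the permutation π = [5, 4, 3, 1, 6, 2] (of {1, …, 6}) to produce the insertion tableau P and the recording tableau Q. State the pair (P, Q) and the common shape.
P = [1, 2] / [3, 6] / [4] / [5];  Q = [1, 5] / [2, 6] / [3] / [4];  common shape = (2, 2, 1, 1)

Row-insert the values π_1, π_2, … into P one at a time, bumping the leftmost entry strictly greater than the inserted value down to the next row. The recording tableau Q records, in position (i, j), the step at which that cell was added to P.
  Insert 5 (step 1): P = [5];  Q = [1]
  Insert 4 (step 2): P = [4] / [5];  Q = [1] / [2]
  Insert 3 (step 3): P = [3] / [4] / [5];  Q = [1] / [2] / [3]
  Insert 1 (step 4): P = [1] / [3] / [4] / [5];  Q = [1] / [2] / [3] / [4]
  Insert 6 (step 5): P = [1, 6] / [3] / [4] / [5];  Q = [1, 5] / [2] / [3] / [4]
  Insert 2 (step 6): P = [1, 2] / [3, 6] / [4] / [5];  Q = [1, 5] / [2, 6] / [3] / [4]
Final shape: (2, 2, 1, 1).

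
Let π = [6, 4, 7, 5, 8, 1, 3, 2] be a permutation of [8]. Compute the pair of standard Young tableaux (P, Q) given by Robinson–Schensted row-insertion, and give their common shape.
P = [1, 2, 8] / [3, 5] / [4, 7] / [6];  Q = [1, 3, 5] / [2, 4] / [6, 7] / [8];  common shape = (3, 2, 2, 1)

Row-insert the values π_1, π_2, … into P one at a time, bumping the leftmost entry strictly greater than the inserted value down to the next row. The recording tableau Q records, in position (i, j), the step at which that cell was added to P.
  Insert 6 (step 1): P = [6];  Q = [1]
  Insert 4 (step 2): P = [4] / [6];  Q = [1] / [2]
  Insert 7 (step 3): P = [4, 7] / [6];  Q = [1, 3] / [2]
  Insert 5 (step 4): P = [4, 5] / [6, 7];  Q = [1, 3] / [2, 4]
  Insert 8 (step 5): P = [4, 5, 8] / [6, 7];  Q = [1, 3, 5] / [2, 4]
  Insert 1 (step 6): P = [1, 5, 8] / [4, 7] / [6];  Q = [1, 3, 5] / [2, 4] / [6]
  Insert 3 (step 7): P = [1, 3, 8] / [4, 5] / [6, 7];  Q = [1, 3, 5] / [2, 4] / [6, 7]
  Insert 2 (step 8): P = [1, 2, 8] / [3, 5] / [4, 7] / [6];  Q = [1, 3, 5] / [2, 4] / [6, 7] / [8]
Final shape: (3, 2, 2, 1).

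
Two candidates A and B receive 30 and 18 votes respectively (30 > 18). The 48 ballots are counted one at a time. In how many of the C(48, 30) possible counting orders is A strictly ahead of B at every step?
Strict-lead orderings = 1827459250276

Total orderings of the 48 votes with 30 for A: C(48, 30) = 7309837001104. By the Bertrand ballot formula (Cycle Lemma / reflection principle), the number of orderings in which A is strictly ahead of B throughout is (p − q)/(p + q) · C(p + q, p) = (30 − 18)/(30 + 18) · 7309837001104 = 1827459250276.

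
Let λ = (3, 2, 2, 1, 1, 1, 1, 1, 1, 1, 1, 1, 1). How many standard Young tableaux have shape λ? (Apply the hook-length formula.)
# SYT of shape (3, 2, 2, 1, 1, 1, 1, 1, 1, 1, 1, 1, 1) = 5236

Hook-length formula: f^λ = n! / Π hook(c), product over all cells c of the Young diagram. For λ = (3, 2, 2, 1, 1, 1, 1, 1, 1, 1, 1, 1, 1), n = 17 boxes. Hook lengths by row (left-to-right, top-to-bottom): [15, 4, 1]; [13, 2]; [12, 1]; [10]; [9]; [8]; [7]; [6]; [5]; [4]; [3]; [2]; [1]. Product of hooks = 67931136000. So f^λ = 17! / 67931136000 = 355687428096000 / 67931136000 = 5236.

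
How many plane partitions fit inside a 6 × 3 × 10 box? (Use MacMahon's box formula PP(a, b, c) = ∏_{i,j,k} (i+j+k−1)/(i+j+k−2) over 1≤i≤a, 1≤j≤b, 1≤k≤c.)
PP(6, 3, 10) = 9386849472

Evaluate the triple product over i = 1..6, j = 1..3, k = 1..10. The factors are (2/1) · (3/2) · (4/3) · (5/4) · (6/5) · (7/6) · (8/7) · (9/8) · … (180 factors total). The numerators and denominators telescope so the product is an integer; carrying out the multiplication exactly gives PP(6, 3, 10) = 9386849472.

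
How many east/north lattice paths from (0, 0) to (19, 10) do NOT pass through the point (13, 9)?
Number of paths = 16548070

Total paths from (0, 0) to (19, 10): C(29, 19) = 20030010. Paths through (13, 9): (paths (0, 0) → (13, 9)) × (paths (13, 9) → (19, 10)) = C(22, 13) · C(7, 6) = 497420 · 7 = 3481940. Avoidance count = 20030010 − 3481940 = 16548070.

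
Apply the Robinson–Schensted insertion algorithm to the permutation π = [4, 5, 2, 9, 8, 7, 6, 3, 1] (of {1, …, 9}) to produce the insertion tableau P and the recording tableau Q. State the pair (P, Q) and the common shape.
P = [1, 3, 6] / [2, 5] / [4] / [7] / [8] / [9];  Q = [1, 2, 4] / [3, 5] / [6] / [7] / [8] / [9];  common shape = (3, 2, 1, 1, 1, 1)

Row-insert the values π_1, π_2, … into P one at a time, bumping the leftmost entry strictly greater than the inserted value down to the next row. The recording tableau Q records, in position (i, j), the step at which that cell was added to P.
  Insert 4 (step 1): P = [4];  Q = [1]
  Insert 5 (step 2): P = [4, 5];  Q = [1, 2]
  Insert 2 (step 3): P = [2, 5] / [4];  Q = [1, 2] / [3]
  Insert 9 (step 4): P = [2, 5, 9] / [4];  Q = [1, 2, 4] / [3]
  Insert 8 (step 5): P = [2, 5, 8] / [4, 9];  Q = [1, 2, 4] / [3, 5]
  Insert 7 (step 6): P = [2, 5, 7] / [4, 8] / [9];  Q = [1, 2, 4] / [3, 5] / [6]
  Insert 6 (step 7): P = [2, 5, 6] / [4, 7] / [8] / [9];  Q = [1, 2, 4] / [3, 5] / [6] / [7]
  Insert 3 (step 8): P = [2, 3, 6] / [4, 5] / [7] / [8] / [9];  Q = [1, 2, 4] / [3, 5] / [6] / [7] / [8]
  Insert 1 (step 9): P = [1, 3, 6] / [2, 5] / [4] / [7] / [8] / [9];  Q = [1, 2, 4] / [3, 5] / [6] / [7] / [8] / [9]
Final shape: (3, 2, 1, 1, 1, 1).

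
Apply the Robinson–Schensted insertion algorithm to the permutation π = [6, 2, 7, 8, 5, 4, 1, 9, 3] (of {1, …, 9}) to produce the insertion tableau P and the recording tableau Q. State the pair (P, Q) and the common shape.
P = [1, 3, 8, 9] / [2, 4] / [5, 7] / [6];  Q = [1, 3, 4, 8] / [2, 5] / [6, 9] / [7];  common shape = (4, 2, 2, 1)

Row-insert the values π_1, π_2, … into P one at a time, bumping the leftmost entry strictly greater than the inserted value down to the next row. The recording tableau Q records, in position (i, j), the step at which that cell was added to P.
  Insert 6 (step 1): P = [6];  Q = [1]
  Insert 2 (step 2): P = [2] / [6];  Q = [1] / [2]
  Insert 7 (step 3): P = [2, 7] / [6];  Q = [1, 3] / [2]
  Insert 8 (step 4): P = [2, 7, 8] / [6];  Q = [1, 3, 4] / [2]
  Insert 5 (step 5): P = [2, 5, 8] / [6, 7];  Q = [1, 3, 4] / [2, 5]
  Insert 4 (step 6): P = [2, 4, 8] / [5, 7] / [6];  Q = [1, 3, 4] / [2, 5] / [6]
  Insert 1 (step 7): P = [1, 4, 8] / [2, 7] / [5] / [6];  Q = [1, 3, 4] / [2, 5] / [6] / [7]
  Insert 9 (step 8): P = [1, 4, 8, 9] / [2, 7] / [5] / [6];  Q = [1, 3, 4, 8] / [2, 5] / [6] / [7]
  Insert 3 (step 9): P = [1, 3, 8, 9] / [2, 4] / [5, 7] / [6];  Q = [1, 3, 4, 8] / [2, 5] / [6, 9] / [7]
Final shape: (4, 2, 2, 1).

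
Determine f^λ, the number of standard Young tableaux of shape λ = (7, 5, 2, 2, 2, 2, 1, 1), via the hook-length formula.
# SYT of shape (7, 5, 2, 2, 2, 2, 1, 1) = 1428499800

Hook-length formula: f^λ = n! / Π hook(c), product over all cells c of the Young diagram. For λ = (7, 5, 2, 2, 2, 2, 1, 1), n = 22 boxes. Hook lengths by row (left-to-right, top-to-bottom): [14, 11, 6, 5, 4, 2, 1]; [11, 8, 3, 2, 1]; [7, 4]; [6, 3]; [5, 2]; [4, 1]; [2]; [1]. Product of hooks = 786839961600. So f^λ = 22! / 786839961600 = 1124000727777607680000 / 786839961600 = 1428499800.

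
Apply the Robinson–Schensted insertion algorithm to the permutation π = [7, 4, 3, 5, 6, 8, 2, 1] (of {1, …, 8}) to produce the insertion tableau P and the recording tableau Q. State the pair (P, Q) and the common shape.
P = [1, 5, 6, 8] / [2] / [3] / [4] / [7];  Q = [1, 4, 5, 6] / [2] / [3] / [7] / [8];  common shape = (4, 1, 1, 1, 1)

Row-insert the values π_1, π_2, … into P one at a time, bumping the leftmost entry strictly greater than the inserted value down to the next row. The recording tableau Q records, in position (i, j), the step at which that cell was added to P.
  Insert 7 (step 1): P = [7];  Q = [1]
  Insert 4 (step 2): P = [4] / [7];  Q = [1] / [2]
  Insert 3 (step 3): P = [3] / [4] / [7];  Q = [1] / [2] / [3]
  Insert 5 (step 4): P = [3, 5] / [4] / [7];  Q = [1, 4] / [2] / [3]
  Insert 6 (step 5): P = [3, 5, 6] / [4] / [7];  Q = [1, 4, 5] / [2] / [3]
  Insert 8 (step 6): P = [3, 5, 6, 8] / [4] / [7];  Q = [1, 4, 5, 6] / [2] / [3]
  Insert 2 (step 7): P = [2, 5, 6, 8] / [3] / [4] / [7];  Q = [1, 4, 5, 6] / [2] / [3] / [7]
  Insert 1 (step 8): P = [1, 5, 6, 8] / [2] / [3] / [4] / [7];  Q = [1, 4, 5, 6] / [2] / [3] / [7] / [8]
Final shape: (4, 1, 1, 1, 1).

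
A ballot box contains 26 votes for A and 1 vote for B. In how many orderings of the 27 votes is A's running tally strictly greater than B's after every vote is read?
Strict-lead orderings = 25

Total orderings of the 27 votes with 26 for A: C(27, 26) = 27. By the Bertrand ballot formula (Cycle Lemma / reflection principle), the number of orderings in which A is strictly ahead of B throughout is (p − q)/(p + q) · C(p + q, p) = (26 − 1)/(26 + 1) · 27 = 25.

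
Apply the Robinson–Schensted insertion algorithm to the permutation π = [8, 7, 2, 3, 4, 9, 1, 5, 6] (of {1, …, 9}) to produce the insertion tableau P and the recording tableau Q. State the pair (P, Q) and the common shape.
P = [1, 3, 4, 5, 6] / [2, 9] / [7] / [8];  Q = [1, 4, 5, 6, 9] / [2, 8] / [3] / [7];  common shape = (5, 2, 1, 1)

Row-insert the values π_1, π_2, … into P one at a time, bumping the leftmost entry strictly greater than the inserted value down to the next row. The recording tableau Q records, in position (i, j), the step at which that cell was added to P.
  Insert 8 (step 1): P = [8];  Q = [1]
  Insert 7 (step 2): P = [7] / [8];  Q = [1] / [2]
  Insert 2 (step 3): P = [2] / [7] / [8];  Q = [1] / [2] / [3]
  Insert 3 (step 4): P = [2, 3] / [7] / [8];  Q = [1, 4] / [2] / [3]
  Insert 4 (step 5): P = [2, 3, 4] / [7] / [8];  Q = [1, 4, 5] / [2] / [3]
  Insert 9 (step 6): P = [2, 3, 4, 9] / [7] / [8];  Q = [1, 4, 5, 6] / [2] / [3]
  Insert 1 (step 7): P = [1, 3, 4, 9] / [2] / [7] / [8];  Q = [1, 4, 5, 6] / [2] / [3] / [7]
  Insert 5 (step 8): P = [1, 3, 4, 5] / [2, 9] / [7] / [8];  Q = [1, 4, 5, 6] / [2, 8] / [3] / [7]
  Insert 6 (step 9): P = [1, 3, 4, 5, 6] / [2, 9] / [7] / [8];  Q = [1, 4, 5, 6, 9] / [2, 8] / [3] / [7]
Final shape: (5, 2, 1, 1).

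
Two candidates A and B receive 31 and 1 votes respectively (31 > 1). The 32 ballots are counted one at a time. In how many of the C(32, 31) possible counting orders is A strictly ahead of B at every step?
Strict-lead orderings = 30

Total orderings of the 32 votes with 31 for A: C(32, 31) = 32. By the Bertrand ballot formula (Cycle Lemma / reflection principle), the number of orderings in which A is strictly ahead of B throughout is (p − q)/(p + q) · C(p + q, p) = (31 − 1)/(31 + 1) · 32 = 30.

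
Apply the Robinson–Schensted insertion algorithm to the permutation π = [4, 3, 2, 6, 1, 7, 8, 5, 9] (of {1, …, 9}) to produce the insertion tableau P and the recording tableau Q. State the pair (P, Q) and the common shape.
P = [1, 5, 7, 8, 9] / [2, 6] / [3] / [4];  Q = [1, 4, 6, 7, 9] / [2, 8] / [3] / [5];  common shape = (5, 2, 1, 1)

Row-insert the values π_1, π_2, … into P one at a time, bumping the leftmost entry strictly greater than the inserted value down to the next row. The recording tableau Q records, in position (i, j), the step at which that cell was added to P.
  Insert 4 (step 1): P = [4];  Q = [1]
  Insert 3 (step 2): P = [3] / [4];  Q = [1] / [2]
  Insert 2 (step 3): P = [2] / [3] / [4];  Q = [1] / [2] / [3]
  Insert 6 (step 4): P = [2, 6] / [3] / [4];  Q = [1, 4] / [2] / [3]
  Insert 1 (step 5): P = [1, 6] / [2] / [3] / [4];  Q = [1, 4] / [2] / [3] / [5]
  Insert 7 (step 6): P = [1, 6, 7] / [2] / [3] / [4];  Q = [1, 4, 6] / [2] / [3] / [5]
  Insert 8 (step 7): P = [1, 6, 7, 8] / [2] / [3] / [4];  Q = [1, 4, 6, 7] / [2] / [3] / [5]
  Insert 5 (step 8): P = [1, 5, 7, 8] / [2, 6] / [3] / [4];  Q = [1, 4, 6, 7] / [2, 8] / [3] / [5]
  Insert 9 (step 9): P = [1, 5, 7, 8, 9] / [2, 6] / [3] / [4];  Q = [1, 4, 6, 7, 9] / [2, 8] / [3] / [5]
Final shape: (5, 2, 1, 1).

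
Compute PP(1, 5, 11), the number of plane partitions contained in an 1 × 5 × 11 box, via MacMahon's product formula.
PP(1, 5, 11) = 4368

Evaluate the triple product over i = 1..1, j = 1..5, k = 1..11. The factors are (2/1) · (3/2) · (4/3) · (5/4) · (6/5) · (7/6) · (8/7) · (9/8) · … (55 factors total). The numerators and denominators telescope so the product is an integer; carrying out the multiplication exactly gives PP(1, 5, 11) = 4368.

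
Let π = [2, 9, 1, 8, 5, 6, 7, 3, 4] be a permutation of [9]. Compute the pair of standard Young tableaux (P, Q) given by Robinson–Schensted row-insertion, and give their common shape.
P = [1, 3, 4, 7] / [2, 5, 6] / [8] / [9];  Q = [1, 2, 6, 7] / [3, 4, 9] / [5] / [8];  common shape = (4, 3, 1, 1)

Row-insert the values π_1, π_2, … into P one at a time, bumping the leftmost entry strictly greater than the inserted value down to the next row. The recording tableau Q records, in position (i, j), the step at which that cell was added to P.
  Insert 2 (step 1): P = [2];  Q = [1]
  Insert 9 (step 2): P = [2, 9];  Q = [1, 2]
  Insert 1 (step 3): P = [1, 9] / [2];  Q = [1, 2] / [3]
  Insert 8 (step 4): P = [1, 8] / [2, 9];  Q = [1, 2] / [3, 4]
  Insert 5 (step 5): P = [1, 5] / [2, 8] / [9];  Q = [1, 2] / [3, 4] / [5]
  Insert 6 (step 6): P = [1, 5, 6] / [2, 8] / [9];  Q = [1, 2, 6] / [3, 4] / [5]
  Insert 7 (step 7): P = [1, 5, 6, 7] / [2, 8] / [9];  Q = [1, 2, 6, 7] / [3, 4] / [5]
  Insert 3 (step 8): P = [1, 3, 6, 7] / [2, 5] / [8] / [9];  Q = [1, 2, 6, 7] / [3, 4] / [5] / [8]
  Insert 4 (step 9): P = [1, 3, 4, 7] / [2, 5, 6] / [8] / [9];  Q = [1, 2, 6, 7] / [3, 4, 9] / [5] / [8]
Final shape: (4, 3, 1, 1).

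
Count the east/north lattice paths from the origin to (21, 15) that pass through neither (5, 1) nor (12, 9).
Number of paths = 3417489910

Inclusion–exclusion. Total paths: C(36, 21) = 5567902560. Through P₁: C(6, 5)·C(30, 16) = 872536050. Through P₂: C(21, 12)·C(15, 9) = 1471119650. Since P₁ is strictly southwest of P₂, a monotone path through both must visit P₁ then P₂; paths through both = C(6, 5)·C(15, 7)·C(15, 9) = 193243050. Avoid both = 5567902560 − 872536050 − 1471119650 + 193243050 = 3417489910.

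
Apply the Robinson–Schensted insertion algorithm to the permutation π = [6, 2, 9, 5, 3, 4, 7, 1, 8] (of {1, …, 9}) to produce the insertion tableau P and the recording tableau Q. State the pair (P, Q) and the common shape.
P = [1, 3, 4, 7, 8] / [2, 9] / [5] / [6];  Q = [1, 3, 6, 7, 9] / [2, 4] / [5] / [8];  common shape = (5, 2, 1, 1)

Row-insert the values π_1, π_2, … into P one at a time, bumping the leftmost entry strictly greater than the inserted value down to the next row. The recording tableau Q records, in position (i, j), the step at which that cell was added to P.
  Insert 6 (step 1): P = [6];  Q = [1]
  Insert 2 (step 2): P = [2] / [6];  Q = [1] / [2]
  Insert 9 (step 3): P = [2, 9] / [6];  Q = [1, 3] / [2]
  Insert 5 (step 4): P = [2, 5] / [6, 9];  Q = [1, 3] / [2, 4]
  Insert 3 (step 5): P = [2, 3] / [5, 9] / [6];  Q = [1, 3] / [2, 4] / [5]
  Insert 4 (step 6): P = [2, 3, 4] / [5, 9] / [6];  Q = [1, 3, 6] / [2, 4] / [5]
  Insert 7 (step 7): P = [2, 3, 4, 7] / [5, 9] / [6];  Q = [1, 3, 6, 7] / [2, 4] / [5]
  Insert 1 (step 8): P = [1, 3, 4, 7] / [2, 9] / [5] / [6];  Q = [1, 3, 6, 7] / [2, 4] / [5] / [8]
  Insert 8 (step 9): P = [1, 3, 4, 7, 8] / [2, 9] / [5] / [6];  Q = [1, 3, 6, 7, 9] / [2, 4] / [5] / [8]
Final shape: (5, 2, 1, 1).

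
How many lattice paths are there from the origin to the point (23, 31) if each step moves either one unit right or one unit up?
Number of paths = 1085929983159840

A monotone lattice path from (0, 0) to (23, 31) consists of 23 east steps and 31 north steps in some order, so it is determined by which 23 of the 54 steps are east. The count is C(54, 23) = 1085929983159840.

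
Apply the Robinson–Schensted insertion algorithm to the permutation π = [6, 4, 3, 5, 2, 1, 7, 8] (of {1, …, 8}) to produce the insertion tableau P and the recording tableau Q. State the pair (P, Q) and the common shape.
P = [1, 5, 7, 8] / [2] / [3] / [4] / [6];  Q = [1, 4, 7, 8] / [2] / [3] / [5] / [6];  common shape = (4, 1, 1, 1, 1)

Row-insert the values π_1, π_2, … into P one at a time, bumping the leftmost entry strictly greater than the inserted value down to the next row. The recording tableau Q records, in position (i, j), the step at which that cell was added to P.
  Insert 6 (step 1): P = [6];  Q = [1]
  Insert 4 (step 2): P = [4] / [6];  Q = [1] / [2]
  Insert 3 (step 3): P = [3] / [4] / [6];  Q = [1] / [2] / [3]
  Insert 5 (step 4): P = [3, 5] / [4] / [6];  Q = [1, 4] / [2] / [3]
  Insert 2 (step 5): P = [2, 5] / [3] / [4] / [6];  Q = [1, 4] / [2] / [3] / [5]
  Insert 1 (step 6): P = [1, 5] / [2] / [3] / [4] / [6];  Q = [1, 4] / [2] / [3] / [5] / [6]
  Insert 7 (step 7): P = [1, 5, 7] / [2] / [3] / [4] / [6];  Q = [1, 4, 7] / [2] / [3] / [5] / [6]
  Insert 8 (step 8): P = [1, 5, 7, 8] / [2] / [3] / [4] / [6];  Q = [1, 4, 7, 8] / [2] / [3] / [5] / [6]
Final shape: (4, 1, 1, 1, 1).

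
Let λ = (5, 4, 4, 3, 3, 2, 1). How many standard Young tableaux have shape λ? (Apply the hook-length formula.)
# SYT of shape (5, 4, 4, 3, 3, 2, 1) = 1551950400

Hook-length formula: f^λ = n! / Π hook(c), product over all cells c of the Young diagram. For λ = (5, 4, 4, 3, 3, 2, 1), n = 22 boxes. Hook lengths by row (left-to-right, top-to-bottom): [11, 9, 7, 4, 1]; [9, 7, 5, 2]; [8, 6, 4, 1]; [6, 4, 2]; [5, 3, 1]; [3, 1]; [1]. Product of hooks = 724250419200. So f^λ = 22! / 724250419200 = 1124000727777607680000 / 724250419200 = 1551950400.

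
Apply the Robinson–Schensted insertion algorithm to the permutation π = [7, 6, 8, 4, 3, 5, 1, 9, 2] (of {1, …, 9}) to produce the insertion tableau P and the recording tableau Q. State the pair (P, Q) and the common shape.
P = [1, 2, 9] / [3, 5] / [4, 8] / [6] / [7];  Q = [1, 3, 8] / [2, 6] / [4, 9] / [5] / [7];  common shape = (3, 2, 2, 1, 1)

Row-insert the values π_1, π_2, … into P one at a time, bumping the leftmost entry strictly greater than the inserted value down to the next row. The recording tableau Q records, in position (i, j), the step at which that cell was added to P.
  Insert 7 (step 1): P = [7];  Q = [1]
  Insert 6 (step 2): P = [6] / [7];  Q = [1] / [2]
  Insert 8 (step 3): P = [6, 8] / [7];  Q = [1, 3] / [2]
  Insert 4 (step 4): P = [4, 8] / [6] / [7];  Q = [1, 3] / [2] / [4]
  Insert 3 (step 5): P = [3, 8] / [4] / [6] / [7];  Q = [1, 3] / [2] / [4] / [5]
  Insert 5 (step 6): P = [3, 5] / [4, 8] / [6] / [7];  Q = [1, 3] / [2, 6] / [4] / [5]
  Insert 1 (step 7): P = [1, 5] / [3, 8] / [4] / [6] / [7];  Q = [1, 3] / [2, 6] / [4] / [5] / [7]
  Insert 9 (step 8): P = [1, 5, 9] / [3, 8] / [4] / [6] / [7];  Q = [1, 3, 8] / [2, 6] / [4] / [5] / [7]
  Insert 2 (step 9): P = [1, 2, 9] / [3, 5] / [4, 8] / [6] / [7];  Q = [1, 3, 8] / [2, 6] / [4, 9] / [5] / [7]
Final shape: (3, 2, 2, 1, 1).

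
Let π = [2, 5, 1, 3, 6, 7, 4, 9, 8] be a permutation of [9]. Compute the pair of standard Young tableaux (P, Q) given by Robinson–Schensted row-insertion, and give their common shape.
P = [1, 3, 4, 7, 8] / [2, 5, 6, 9];  Q = [1, 2, 5, 6, 8] / [3, 4, 7, 9];  common shape = (5, 4)

Row-insert the values π_1, π_2, … into P one at a time, bumping the leftmost entry strictly greater than the inserted value down to the next row. The recording tableau Q records, in position (i, j), the step at which that cell was added to P.
  Insert 2 (step 1): P = [2];  Q = [1]
  Insert 5 (step 2): P = [2, 5];  Q = [1, 2]
  Insert 1 (step 3): P = [1, 5] / [2];  Q = [1, 2] / [3]
  Insert 3 (step 4): P = [1, 3] / [2, 5];  Q = [1, 2] / [3, 4]
  Insert 6 (step 5): P = [1, 3, 6] / [2, 5];  Q = [1, 2, 5] / [3, 4]
  Insert 7 (step 6): P = [1, 3, 6, 7] / [2, 5];  Q = [1, 2, 5, 6] / [3, 4]
  Insert 4 (step 7): P = [1, 3, 4, 7] / [2, 5, 6];  Q = [1, 2, 5, 6] / [3, 4, 7]
  Insert 9 (step 8): P = [1, 3, 4, 7, 9] / [2, 5, 6];  Q = [1, 2, 5, 6, 8] / [3, 4, 7]
  Insert 8 (step 9): P = [1, 3, 4, 7, 8] / [2, 5, 6, 9];  Q = [1, 2, 5, 6, 8] / [3, 4, 7, 9]
Final shape: (5, 4).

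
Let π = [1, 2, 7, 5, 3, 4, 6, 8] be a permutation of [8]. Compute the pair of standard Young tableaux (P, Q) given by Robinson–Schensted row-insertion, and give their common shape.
P = [1, 2, 3, 4, 6, 8] / [5] / [7];  Q = [1, 2, 3, 6, 7, 8] / [4] / [5];  common shape = (6, 1, 1)

Row-insert the values π_1, π_2, … into P one at a time, bumping the leftmost entry strictly greater than the inserted value down to the next row. The recording tableau Q records, in position (i, j), the step at which that cell was added to P.
  Insert 1 (step 1): P = [1];  Q = [1]
  Insert 2 (step 2): P = [1, 2];  Q = [1, 2]
  Insert 7 (step 3): P = [1, 2, 7];  Q = [1, 2, 3]
  Insert 5 (step 4): P = [1, 2, 5] / [7];  Q = [1, 2, 3] / [4]
  Insert 3 (step 5): P = [1, 2, 3] / [5] / [7];  Q = [1, 2, 3] / [4] / [5]
  Insert 4 (step 6): P = [1, 2, 3, 4] / [5] / [7];  Q = [1, 2, 3, 6] / [4] / [5]
  Insert 6 (step 7): P = [1, 2, 3, 4, 6] / [5] / [7];  Q = [1, 2, 3, 6, 7] / [4] / [5]
  Insert 8 (step 8): P = [1, 2, 3, 4, 6, 8] / [5] / [7];  Q = [1, 2, 3, 6, 7, 8] / [4] / [5]
Final shape: (6, 1, 1).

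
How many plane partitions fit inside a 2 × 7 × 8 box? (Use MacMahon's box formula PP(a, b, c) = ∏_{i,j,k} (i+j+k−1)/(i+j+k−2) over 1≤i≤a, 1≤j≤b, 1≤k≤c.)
PP(2, 7, 8) = 9202050

Evaluate the triple product over i = 1..2, j = 1..7, k = 1..8. The factors are (2/1) · (3/2) · (4/3) · (5/4) · (6/5) · (7/6) · (8/7) · (9/8) · … (112 factors total). The numerators and denominators telescope so the product is an integer; carrying out the multiplication exactly gives PP(2, 7, 8) = 9202050.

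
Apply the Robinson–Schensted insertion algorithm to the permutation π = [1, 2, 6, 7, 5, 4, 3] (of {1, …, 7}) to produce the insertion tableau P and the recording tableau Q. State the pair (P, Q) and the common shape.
P = [1, 2, 3, 7] / [4] / [5] / [6];  Q = [1, 2, 3, 4] / [5] / [6] / [7];  common shape = (4, 1, 1, 1)

Row-insert the values π_1, π_2, … into P one at a time, bumping the leftmost entry strictly greater than the inserted value down to the next row. The recording tableau Q records, in position (i, j), the step at which that cell was added to P.
  Insert 1 (step 1): P = [1];  Q = [1]
  Insert 2 (step 2): P = [1, 2];  Q = [1, 2]
  Insert 6 (step 3): P = [1, 2, 6];  Q = [1, 2, 3]
  Insert 7 (step 4): P = [1, 2, 6, 7];  Q = [1, 2, 3, 4]
  Insert 5 (step 5): P = [1, 2, 5, 7] / [6];  Q = [1, 2, 3, 4] / [5]
  Insert 4 (step 6): P = [1, 2, 4, 7] / [5] / [6];  Q = [1, 2, 3, 4] / [5] / [6]
  Insert 3 (step 7): P = [1, 2, 3, 7] / [4] / [5] / [6];  Q = [1, 2, 3, 4] / [5] / [6] / [7]
Final shape: (4, 1, 1, 1).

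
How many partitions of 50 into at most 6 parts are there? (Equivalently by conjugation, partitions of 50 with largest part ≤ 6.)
p(50, parts ≤ 6) = 9192

Use the recurrence p(n, m) = p(n, m−1) + p(n−m, m): either the largest part is < m (count p(n, m−1)) or the largest part is exactly m (remove one copy of m, count p(n−m, m)). With p(0, ·) = 1 this gives p(50, parts ≤ 6) = 9192. (By conjugating Young diagrams, this also counts partitions of 50 into at most 6 parts.)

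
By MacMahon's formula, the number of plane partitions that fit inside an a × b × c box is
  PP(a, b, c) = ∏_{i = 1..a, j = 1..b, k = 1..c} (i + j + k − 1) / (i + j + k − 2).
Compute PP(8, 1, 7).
PP(8, 1, 7) = 6435

Evaluate the triple product over i = 1..8, j = 1..1, k = 1..7. The factors are (2/1) · (3/2) · (4/3) · (5/4) · (6/5) · (7/6) · (8/7) · (3/2) · … (56 factors total). The numerators and denominators telescope so the product is an integer; carrying out the multiplication exactly gives PP(8, 1, 7) = 6435.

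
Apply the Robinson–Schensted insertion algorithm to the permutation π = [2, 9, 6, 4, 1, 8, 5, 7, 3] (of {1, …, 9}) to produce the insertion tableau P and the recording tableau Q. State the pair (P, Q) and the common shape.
P = [1, 3, 5, 7] / [2, 4] / [6, 8] / [9];  Q = [1, 2, 6, 8] / [3, 7] / [4, 9] / [5];  common shape = (4, 2, 2, 1)

Row-insert the values π_1, π_2, … into P one at a time, bumping the leftmost entry strictly greater than the inserted value down to the next row. The recording tableau Q records, in position (i, j), the step at which that cell was added to P.
  Insert 2 (step 1): P = [2];  Q = [1]
  Insert 9 (step 2): P = [2, 9];  Q = [1, 2]
  Insert 6 (step 3): P = [2, 6] / [9];  Q = [1, 2] / [3]
  Insert 4 (step 4): P = [2, 4] / [6] / [9];  Q = [1, 2] / [3] / [4]
  Insert 1 (step 5): P = [1, 4] / [2] / [6] / [9];  Q = [1, 2] / [3] / [4] / [5]
  Insert 8 (step 6): P = [1, 4, 8] / [2] / [6] / [9];  Q = [1, 2, 6] / [3] / [4] / [5]
  Insert 5 (step 7): P = [1, 4, 5] / [2, 8] / [6] / [9];  Q = [1, 2, 6] / [3, 7] / [4] / [5]
  Insert 7 (step 8): P = [1, 4, 5, 7] / [2, 8] / [6] / [9];  Q = [1, 2, 6, 8] / [3, 7] / [4] / [5]
  Insert 3 (step 9): P = [1, 3, 5, 7] / [2, 4] / [6, 8] / [9];  Q = [1, 2, 6, 8] / [3, 7] / [4, 9] / [5]
Final shape: (4, 2, 2, 1).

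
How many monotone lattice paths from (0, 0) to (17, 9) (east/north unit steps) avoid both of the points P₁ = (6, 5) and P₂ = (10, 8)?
Number of paths = 2273216

Inclusion–exclusion. Total paths: C(26, 17) = 3124550. Through P₁: C(11, 6)·C(15, 11) = 630630. Through P₂: C(18, 10)·C(8, 7) = 350064. Since P₁ is strictly southwest of P₂, a monotone path through both must visit P₁ then P₂; paths through both = C(11, 6)·C(7, 4)·C(8, 7) = 129360. Avoid both = 3124550 − 630630 − 350064 + 129360 = 2273216.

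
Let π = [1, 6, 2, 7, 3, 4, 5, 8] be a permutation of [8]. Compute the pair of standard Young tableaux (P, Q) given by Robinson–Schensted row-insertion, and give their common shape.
P = [1, 2, 3, 4, 5, 8] / [6, 7];  Q = [1, 2, 4, 6, 7, 8] / [3, 5];  common shape = (6, 2)

Row-insert the values π_1, π_2, … into P one at a time, bumping the leftmost entry strictly greater than the inserted value down to the next row. The recording tableau Q records, in position (i, j), the step at which that cell was added to P.
  Insert 1 (step 1): P = [1];  Q = [1]
  Insert 6 (step 2): P = [1, 6];  Q = [1, 2]
  Insert 2 (step 3): P = [1, 2] / [6];  Q = [1, 2] / [3]
  Insert 7 (step 4): P = [1, 2, 7] / [6];  Q = [1, 2, 4] / [3]
  Insert 3 (step 5): P = [1, 2, 3] / [6, 7];  Q = [1, 2, 4] / [3, 5]
  Insert 4 (step 6): P = [1, 2, 3, 4] / [6, 7];  Q = [1, 2, 4, 6] / [3, 5]
  Insert 5 (step 7): P = [1, 2, 3, 4, 5] / [6, 7];  Q = [1, 2, 4, 6, 7] / [3, 5]
  Insert 8 (step 8): P = [1, 2, 3, 4, 5, 8] / [6, 7];  Q = [1, 2, 4, 6, 7, 8] / [3, 5]
Final shape: (6, 2).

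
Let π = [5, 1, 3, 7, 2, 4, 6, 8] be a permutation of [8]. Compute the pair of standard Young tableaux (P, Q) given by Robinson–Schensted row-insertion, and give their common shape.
P = [1, 2, 4, 6, 8] / [3, 7] / [5];  Q = [1, 3, 4, 7, 8] / [2, 6] / [5];  common shape = (5, 2, 1)

Row-insert the values π_1, π_2, … into P one at a time, bumping the leftmost entry strictly greater than the inserted value down to the next row. The recording tableau Q records, in position (i, j), the step at which that cell was added to P.
  Insert 5 (step 1): P = [5];  Q = [1]
  Insert 1 (step 2): P = [1] / [5];  Q = [1] / [2]
  Insert 3 (step 3): P = [1, 3] / [5];  Q = [1, 3] / [2]
  Insert 7 (step 4): P = [1, 3, 7] / [5];  Q = [1, 3, 4] / [2]
  Insert 2 (step 5): P = [1, 2, 7] / [3] / [5];  Q = [1, 3, 4] / [2] / [5]
  Insert 4 (step 6): P = [1, 2, 4] / [3, 7] / [5];  Q = [1, 3, 4] / [2, 6] / [5]
  Insert 6 (step 7): P = [1, 2, 4, 6] / [3, 7] / [5];  Q = [1, 3, 4, 7] / [2, 6] / [5]
  Insert 8 (step 8): P = [1, 2, 4, 6, 8] / [3, 7] / [5];  Q = [1, 3, 4, 7, 8] / [2, 6] / [5]
Final shape: (5, 2, 1).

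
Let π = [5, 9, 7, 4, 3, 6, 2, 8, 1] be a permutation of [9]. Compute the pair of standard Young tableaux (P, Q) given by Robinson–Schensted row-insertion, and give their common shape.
P = [1, 6, 8] / [2, 7] / [3] / [4] / [5] / [9];  Q = [1, 2, 8] / [3, 6] / [4] / [5] / [7] / [9];  common shape = (3, 2, 1, 1, 1, 1)

Row-insert the values π_1, π_2, … into P one at a time, bumping the leftmost entry strictly greater than the inserted value down to the next row. The recording tableau Q records, in position (i, j), the step at which that cell was added to P.
  Insert 5 (step 1): P = [5];  Q = [1]
  Insert 9 (step 2): P = [5, 9];  Q = [1, 2]
  Insert 7 (step 3): P = [5, 7] / [9];  Q = [1, 2] / [3]
  Insert 4 (step 4): P = [4, 7] / [5] / [9];  Q = [1, 2] / [3] / [4]
  Insert 3 (step 5): P = [3, 7] / [4] / [5] / [9];  Q = [1, 2] / [3] / [4] / [5]
  Insert 6 (step 6): P = [3, 6] / [4, 7] / [5] / [9];  Q = [1, 2] / [3, 6] / [4] / [5]
  Insert 2 (step 7): P = [2, 6] / [3, 7] / [4] / [5] / [9];  Q = [1, 2] / [3, 6] / [4] / [5] / [7]
  Insert 8 (step 8): P = [2, 6, 8] / [3, 7] / [4] / [5] / [9];  Q = [1, 2, 8] / [3, 6] / [4] / [5] / [7]
  Insert 1 (step 9): P = [1, 6, 8] / [2, 7] / [3] / [4] / [5] / [9];  Q = [1, 2, 8] / [3, 6] / [4] / [5] / [7] / [9]
Final shape: (3, 2, 1, 1, 1, 1).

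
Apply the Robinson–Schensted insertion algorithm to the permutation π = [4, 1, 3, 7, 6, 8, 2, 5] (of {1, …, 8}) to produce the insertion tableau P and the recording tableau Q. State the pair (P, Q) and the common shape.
P = [1, 2, 5, 8] / [3, 6] / [4, 7];  Q = [1, 3, 4, 6] / [2, 5] / [7, 8];  common shape = (4, 2, 2)

Row-insert the values π_1, π_2, … into P one at a time, bumping the leftmost entry strictly greater than the inserted value down to the next row. The recording tableau Q records, in position (i, j), the step at which that cell was added to P.
  Insert 4 (step 1): P = [4];  Q = [1]
  Insert 1 (step 2): P = [1] / [4];  Q = [1] / [2]
  Insert 3 (step 3): P = [1, 3] / [4];  Q = [1, 3] / [2]
  Insert 7 (step 4): P = [1, 3, 7] / [4];  Q = [1, 3, 4] / [2]
  Insert 6 (step 5): P = [1, 3, 6] / [4, 7];  Q = [1, 3, 4] / [2, 5]
  Insert 8 (step 6): P = [1, 3, 6, 8] / [4, 7];  Q = [1, 3, 4, 6] / [2, 5]
  Insert 2 (step 7): P = [1, 2, 6, 8] / [3, 7] / [4];  Q = [1, 3, 4, 6] / [2, 5] / [7]
  Insert 5 (step 8): P = [1, 2, 5, 8] / [3, 6] / [4, 7];  Q = [1, 3, 4, 6] / [2, 5] / [7, 8]
Final shape: (4, 2, 2).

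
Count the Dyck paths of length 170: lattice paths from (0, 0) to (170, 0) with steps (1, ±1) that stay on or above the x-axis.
C_85 = 1063353702922273835973036658043476458723103404520

These Dyck paths are counted by the Catalan number C_n = (1/(n + 1)) · C(2n, n). For n = 85: C_85 = (1/86) · C(170, 85) = 91448418451315549893681152591738975450186892788720/86 = 1063353702922273835973036658043476458723103404520.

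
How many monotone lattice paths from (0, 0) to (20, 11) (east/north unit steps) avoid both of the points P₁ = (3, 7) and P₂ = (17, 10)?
Number of paths = 50535375

Inclusion–exclusion. Total paths: C(31, 20) = 84672315. Through P₁: C(10, 3)·C(21, 17) = 718200. Through P₂: C(27, 17)·C(4, 3) = 33745140. Since P₁ is strictly southwest of P₂, a monotone path through both must visit P₁ then P₂; paths through both = C(10, 3)·C(17, 14)·C(4, 3) = 326400. Avoid both = 84672315 − 718200 − 33745140 + 326400 = 50535375.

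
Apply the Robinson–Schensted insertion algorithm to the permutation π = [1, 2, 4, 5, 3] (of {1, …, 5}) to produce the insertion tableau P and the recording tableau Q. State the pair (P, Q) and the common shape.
P = [1, 2, 3, 5] / [4];  Q = [1, 2, 3, 4] / [5];  common shape = (4, 1)

Row-insert the values π_1, π_2, … into P one at a time, bumping the leftmost entry strictly greater than the inserted value down to the next row. The recording tableau Q records, in position (i, j), the step at which that cell was added to P.
  Insert 1 (step 1): P = [1];  Q = [1]
  Insert 2 (step 2): P = [1, 2];  Q = [1, 2]
  Insert 4 (step 3): P = [1, 2, 4];  Q = [1, 2, 3]
  Insert 5 (step 4): P = [1, 2, 4, 5];  Q = [1, 2, 3, 4]
  Insert 3 (step 5): P = [1, 2, 3, 5] / [4];  Q = [1, 2, 3, 4] / [5]
Final shape: (4, 1).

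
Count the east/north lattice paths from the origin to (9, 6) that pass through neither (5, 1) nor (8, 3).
Number of paths = 3829

Inclusion–exclusion. Total paths: C(15, 9) = 5005. Through P₁: C(6, 5)·C(9, 4) = 756. Through P₂: C(11, 8)·C(4, 1) = 660. Since P₁ is strictly southwest of P₂, a monotone path through both must visit P₁ then P₂; paths through both = C(6, 5)·C(5, 3)·C(4, 1) = 240. Avoid both = 5005 − 756 − 660 + 240 = 3829.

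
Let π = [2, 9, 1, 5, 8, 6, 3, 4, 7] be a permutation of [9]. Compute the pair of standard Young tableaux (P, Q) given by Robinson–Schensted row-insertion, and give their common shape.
P = [1, 3, 4, 7] / [2, 5, 6] / [8] / [9];  Q = [1, 2, 5, 9] / [3, 4, 8] / [6] / [7];  common shape = (4, 3, 1, 1)

Row-insert the values π_1, π_2, … into P one at a time, bumping the leftmost entry strictly greater than the inserted value down to the next row. The recording tableau Q records, in position (i, j), the step at which that cell was added to P.
  Insert 2 (step 1): P = [2];  Q = [1]
  Insert 9 (step 2): P = [2, 9];  Q = [1, 2]
  Insert 1 (step 3): P = [1, 9] / [2];  Q = [1, 2] / [3]
  Insert 5 (step 4): P = [1, 5] / [2, 9];  Q = [1, 2] / [3, 4]
  Insert 8 (step 5): P = [1, 5, 8] / [2, 9];  Q = [1, 2, 5] / [3, 4]
  Insert 6 (step 6): P = [1, 5, 6] / [2, 8] / [9];  Q = [1, 2, 5] / [3, 4] / [6]
  Insert 3 (step 7): P = [1, 3, 6] / [2, 5] / [8] / [9];  Q = [1, 2, 5] / [3, 4] / [6] / [7]
  Insert 4 (step 8): P = [1, 3, 4] / [2, 5, 6] / [8] / [9];  Q = [1, 2, 5] / [3, 4, 8] / [6] / [7]
  Insert 7 (step 9): P = [1, 3, 4, 7] / [2, 5, 6] / [8] / [9];  Q = [1, 2, 5, 9] / [3, 4, 8] / [6] / [7]
Final shape: (4, 3, 1, 1).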